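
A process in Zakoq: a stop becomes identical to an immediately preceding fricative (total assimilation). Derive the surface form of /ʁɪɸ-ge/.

/g/ is the segment targeted by the rule; it sits immediately after /ɸ/, so it assimilates completely and surfaces as [ɸ].

[ʁɪɸɸe]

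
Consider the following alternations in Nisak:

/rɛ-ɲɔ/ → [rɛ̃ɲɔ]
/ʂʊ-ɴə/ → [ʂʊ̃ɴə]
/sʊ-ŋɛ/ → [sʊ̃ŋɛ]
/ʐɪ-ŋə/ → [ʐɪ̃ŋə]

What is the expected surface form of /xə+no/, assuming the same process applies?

The data show regressive nasality assimilation (vowel nasalisation): /ɛ/ → [ɛ̃] before /ɲ/; /ʊ/ → [ʊ̃] before /ɴ/; /ʊ/ → [ʊ̃] before /ŋ/; /ɪ/ → [ɪ̃] before /ŋ/ — a vowel is nasalised by an immediately following nasal consonant.
The vowel /ə/ is adjacent to the following nasal /n/, so it acquires [+nasal] and surfaces as [ə̃].

[xə̃no]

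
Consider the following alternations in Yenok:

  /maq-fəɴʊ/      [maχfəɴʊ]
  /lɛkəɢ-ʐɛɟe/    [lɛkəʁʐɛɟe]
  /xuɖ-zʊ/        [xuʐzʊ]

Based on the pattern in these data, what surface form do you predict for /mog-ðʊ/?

The data show regressive manner assimilation: /q/ → [χ] before /f/; /ɢ/ → [ʁ] before /ʐ/; /ɖ/ → [ʐ] before /z/. In each pair only manner changes, matching the following consonant, while place and voice stay constant.
The rule targets /g/ (voiced velar stop), which sits before the trigger /ð/ (fricative).
The voiced velar fricative is [ɣ], so /g/ → [ɣ].

[moɣðʊ]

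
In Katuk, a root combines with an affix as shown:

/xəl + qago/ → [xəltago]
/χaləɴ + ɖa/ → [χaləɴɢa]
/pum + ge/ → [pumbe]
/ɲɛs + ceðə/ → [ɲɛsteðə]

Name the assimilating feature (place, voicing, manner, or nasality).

The segment that alternates is /q/, which surfaces as [t] when adjacent to /l/.
The change uvular → alveolar matches the place of the preceding /l/, identifying this as place assimilation.
The other alternating forms pattern the same way: /ɖ/ → [ɢ] after /ɴ/ (retroflex → uvular, matching uvular); /g/ → [b] after /m/ (velar → bilabial, matching bilabial); /c/ → [t] after /s/ (palatal → alveolar, matching alveolar) — only place changes, and always toward the preceding segment.

place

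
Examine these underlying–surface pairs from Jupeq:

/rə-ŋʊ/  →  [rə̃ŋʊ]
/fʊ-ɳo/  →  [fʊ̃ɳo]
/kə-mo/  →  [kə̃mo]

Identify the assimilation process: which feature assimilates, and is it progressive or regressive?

The vowel /ə/ surfaces as nasalised [ə̃] next to the following nasal /ŋ/ — it has acquired the [+nasal] feature of its neighbour.
Likewise in the remaining data: /ʊ/ → [ʊ̃] before /ɳ/; /ə/ → [ə̃] before /m/ — each time a vowel is nasalised next to a following nasal.
Because the conditioning nasal is to the right of the vowel that changes, the process is regressive (anticipatory).

regressive nasality assimilation (vowel nasalisation)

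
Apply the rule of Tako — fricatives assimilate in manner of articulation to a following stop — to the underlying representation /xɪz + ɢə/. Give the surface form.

[xɪdɢə]

/z/ is a voiced alveolar fricative. The following trigger /ɢ/ is a stop, so /z/ must become a stop as well.
Changing only its manner to stop gives [d] — the voiced alveolar stop.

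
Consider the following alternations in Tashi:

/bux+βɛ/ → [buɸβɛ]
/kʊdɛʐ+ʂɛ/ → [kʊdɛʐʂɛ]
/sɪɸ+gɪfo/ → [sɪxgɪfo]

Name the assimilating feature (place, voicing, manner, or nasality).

place

The segment that alternates is /x/, which surfaces as [ɸ] when adjacent to /β/.
The change velar → bilabial matches the place of the following /β/, identifying this as place assimilation.
The other alternating form patterns the same way: /ɸ/ → [x] before /g/ (bilabial → velar, matching velar) — only place changes, and always toward the following segment.
No alternation appears in [kʊdɛʐʂɛ]: there the adjacent consonants already agree in place (/ʐ/ and /ʂ/ are both retroflex), so this form is consistent with the same rule.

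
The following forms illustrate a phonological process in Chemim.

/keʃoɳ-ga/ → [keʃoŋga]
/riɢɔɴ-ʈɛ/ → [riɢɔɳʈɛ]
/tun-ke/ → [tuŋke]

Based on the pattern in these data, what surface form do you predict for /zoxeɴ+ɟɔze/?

[zoxeɲɟɔze]

The data show regressive place assimilation: /ɳ/ → [ŋ] before /g/; /ɴ/ → [ɳ] before /ʈ/; /n/ → [ŋ] before /k/. In each pair only place changes, matching the following consonant, while manner and voice stay constant.
/ɴ/ is a voiced uvular nasal. The following trigger /ɟ/ is palatal, so /ɴ/ must become palatal as well.
Changing only its place to palatal gives [ɲ] — the voiced palatal nasal.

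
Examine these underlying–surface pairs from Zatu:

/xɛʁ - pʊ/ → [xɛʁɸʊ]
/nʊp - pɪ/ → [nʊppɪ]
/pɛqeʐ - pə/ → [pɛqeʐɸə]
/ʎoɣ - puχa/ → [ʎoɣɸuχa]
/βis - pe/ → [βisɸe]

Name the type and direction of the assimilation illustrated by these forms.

The segment that alternates is /p/, which surfaces as [ɸ] when adjacent to /ʁ/.
The change stop → fricative matches the manner of the preceding /ʁ/, identifying this as manner assimilation.
Place and voice are unchanged, so the assimilation is partial, not total.
The other alternating forms pattern the same way: /p/ → [ɸ] after /ʐ/ (stop → fricative, matching a fricative); /p/ → [ɸ] after /ɣ/ (stop → fricative, matching a fricative); /p/ → [ɸ] after /s/ (stop → fricative, matching a fricative) — only manner changes, and always toward the preceding segment.
No alternation appears in [nʊppɪ]: there the adjacent consonants already agree in manner (/p/ and /p/ are both stops), so this form is consistent with the same rule.
The trigger is the preceding segment, so the direction is progressive (perseverative).

progressive manner assimilation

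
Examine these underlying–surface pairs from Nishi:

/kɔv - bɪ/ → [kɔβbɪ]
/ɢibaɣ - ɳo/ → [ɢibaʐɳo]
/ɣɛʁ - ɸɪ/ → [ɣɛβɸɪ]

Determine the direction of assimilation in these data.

regressive

Underlying /v/ is realised as [β] next to /b/; /b/ itself does not change.
/v/ is labiodental while /b/ is bilabial; the output [β] is bilabial, matching the trigger — so the feature that spreads is place.
The same holds elsewhere in the data: /ɣ/ → [ʐ] before /ɳ/ (velar → retroflex, matching retroflex); /ʁ/ → [β] before /ɸ/ (uvular → bilabial, matching bilabial) — only place changes, and always toward the following segment.
Since the segment that changes precedes the conditioning segment, the assimilation is regressive.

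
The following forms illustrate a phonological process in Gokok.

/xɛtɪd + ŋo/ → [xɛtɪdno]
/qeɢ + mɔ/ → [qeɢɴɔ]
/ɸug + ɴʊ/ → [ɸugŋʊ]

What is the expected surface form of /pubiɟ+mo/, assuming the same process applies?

The data show progressive place assimilation: /ŋ/ → [n] after /d/; /m/ → [ɴ] after /ɢ/; /ɴ/ → [ŋ] after /g/. In each pair only place changes, matching the preceding consonant, while manner and voice stay constant.
/m/ is a voiced bilabial nasal. The preceding trigger /ɟ/ is palatal, so /m/ must become palatal as well.
The voiced palatal nasal is [ɲ], so /m/ → [ɲ].

[pubiɟɲo]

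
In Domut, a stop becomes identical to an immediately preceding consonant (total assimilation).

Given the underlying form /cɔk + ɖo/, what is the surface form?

[cɔkko]

/ɖ/ is the segment targeted by the rule; it sits immediately after /k/, so it assimilates completely and surfaces as [k].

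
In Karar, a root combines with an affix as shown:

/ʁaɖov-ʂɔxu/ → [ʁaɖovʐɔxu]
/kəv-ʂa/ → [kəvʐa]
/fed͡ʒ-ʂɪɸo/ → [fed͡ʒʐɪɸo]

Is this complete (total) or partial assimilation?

partial assimilation

Comparing underlying and surface forms, /ʂ/ → [ʐ] is the alternation; the neighbouring /v/ is constant.
The change voiceless → voiced matches the voicing of the preceding /v/, identifying this as voicing assimilation.
Place and manner are unchanged, so the assimilation is partial, not total.
Checking the remaining alternation: /ʂ/ → [ʐ] after /d͡ʒ/ (voiceless → voiced, matching voiced) — only voicing changes, and always toward the preceding segment.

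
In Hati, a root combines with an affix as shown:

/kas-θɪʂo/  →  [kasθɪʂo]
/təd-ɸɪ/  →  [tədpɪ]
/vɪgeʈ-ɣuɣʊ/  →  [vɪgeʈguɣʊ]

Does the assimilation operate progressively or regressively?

Comparing underlying and surface forms, /ɸ/ → [p] is the alternation; the neighbouring /d/ is constant.
The change fricative → stop matches the manner of the preceding /d/, identifying this as manner assimilation.
The same holds elsewhere in the data: /ɣ/ → [g] after /ʈ/ (fricative → stop, matching a stop) — only manner changes, and always toward the preceding segment.
No alternation appears in [kasθɪʂo]: there the adjacent consonants already agree in manner (/θ/ and /s/ are both fricatives), so this form is consistent with the same rule.
Since the segment that changes follows the conditioning segment, the assimilation is progressive.

progressive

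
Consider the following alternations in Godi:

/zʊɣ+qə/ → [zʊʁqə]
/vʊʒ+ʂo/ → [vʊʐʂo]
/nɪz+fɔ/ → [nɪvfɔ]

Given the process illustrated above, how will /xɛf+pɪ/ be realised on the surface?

The data show regressive place assimilation: /ɣ/ → [ʁ] before /q/; /ʒ/ → [ʐ] before /ʂ/; /z/ → [v] before /f/. In each pair only place changes, matching the following consonant, while manner and voice stay constant.
/f/ is a voiceless labiodental fricative. The following trigger /p/ is bilabial, so /f/ must become bilabial as well.
Changing only its place to bilabial gives [ɸ] — the voiceless bilabial fricative.

[xɛɸpɪ]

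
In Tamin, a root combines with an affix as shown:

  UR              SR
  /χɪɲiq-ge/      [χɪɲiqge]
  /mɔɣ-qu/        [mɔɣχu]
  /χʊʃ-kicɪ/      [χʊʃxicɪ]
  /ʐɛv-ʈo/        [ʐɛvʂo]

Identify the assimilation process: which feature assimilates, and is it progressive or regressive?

progressive manner assimilation

Underlying /q/ is realised as [χ] next to /ɣ/; /ɣ/ itself does not change.
/q/ is a stop while /ɣ/ is a fricative; the output [χ] is a fricative, matching the trigger — so the feature that spreads is manner.
Place and voice are unchanged, so the assimilation is partial, not total.
The other alternating forms pattern the same way: /k/ → [x] after /ʃ/ (stop → fricative, matching a fricative); /ʈ/ → [ʂ] after /v/ (stop → fricative, matching a fricative) — only manner changes, and always toward the preceding segment.
Nothing changes in [χɪɲiqge]: there the adjacent consonants already agree in manner (/g/ and /q/ are both stops), so this form is consistent with the same rule.
The trigger is the preceding segment, so the direction is progressive (perseverative).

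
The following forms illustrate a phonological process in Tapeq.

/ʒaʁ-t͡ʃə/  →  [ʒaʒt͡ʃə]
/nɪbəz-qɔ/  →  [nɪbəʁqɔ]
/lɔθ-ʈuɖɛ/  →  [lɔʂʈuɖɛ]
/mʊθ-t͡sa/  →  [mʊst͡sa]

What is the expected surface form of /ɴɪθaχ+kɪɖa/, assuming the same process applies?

[ɴɪθaxkɪɖa]

The data show regressive place assimilation: /ʁ/ → [ʒ] before /t͡ʃ/; /z/ → [ʁ] before /q/; /θ/ → [ʂ] before /ʈ/; /θ/ → [s] before /t͡s/. In each pair only place changes, matching the following consonant, while manner and voice stay constant.
The rule targets /χ/ (voiceless uvular fricative), which sits before the trigger /k/ (velar).
Changing only its place to velar gives [x] — the voiceless velar fricative.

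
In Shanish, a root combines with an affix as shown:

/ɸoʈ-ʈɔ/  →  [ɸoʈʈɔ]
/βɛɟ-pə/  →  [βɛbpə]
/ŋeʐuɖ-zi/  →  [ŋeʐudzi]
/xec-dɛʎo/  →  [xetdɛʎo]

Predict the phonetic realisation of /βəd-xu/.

[βəgxu]

The data show regressive place assimilation: /ɟ/ → [b] before /p/; /ɖ/ → [d] before /z/; /c/ → [t] before /d/. In each pair only place changes, matching the following consonant, while manner and voice stay constant.
Nothing changes in [ɸoʈʈɔ]: there the adjacent consonants already agree in place (/ʈ/ and /ʈ/ are both retroflex), so this form is consistent with the same rule.
/d/ is a voiced alveolar stop. The following trigger /x/ is velar, so /d/ must become velar as well.
Changing only its place to velar gives [g] — the voiced velar stop.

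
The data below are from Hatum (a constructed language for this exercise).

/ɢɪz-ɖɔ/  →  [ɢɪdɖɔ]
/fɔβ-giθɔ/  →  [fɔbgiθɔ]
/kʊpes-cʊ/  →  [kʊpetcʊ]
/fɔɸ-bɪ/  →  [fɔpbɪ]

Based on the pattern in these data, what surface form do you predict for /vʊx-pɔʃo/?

The data show regressive manner assimilation: /z/ → [d] before /ɖ/; /β/ → [b] before /g/; /s/ → [t] before /c/; /ɸ/ → [p] before /b/. In each pair only manner changes, matching the following consonant, while place and voice stay constant.
The rule targets /x/ (voiceless velar fricative), which sits before the trigger /p/ (stop).
The voiceless velar stop is [k], so /x/ → [k].

[vʊkpɔʃo]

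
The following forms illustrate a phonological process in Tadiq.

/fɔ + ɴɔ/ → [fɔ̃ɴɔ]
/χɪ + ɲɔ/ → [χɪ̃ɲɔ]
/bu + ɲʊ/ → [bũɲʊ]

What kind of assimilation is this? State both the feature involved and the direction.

The vowel /ɔ/ surfaces as nasalised [ɔ̃] next to the following nasal /ɴ/ — it has acquired the [+nasal] feature of its neighbour.
The other forms show the same pattern: /ɪ/ → [ɪ̃] before /ɲ/; /u/ → [ũ] before /ɲ/ — each time a vowel is nasalised next to a following nasal.
Because the conditioning nasal is to the right of the vowel that changes, the process is regressive (anticipatory).

regressive nasality assimilation (vowel nasalisation)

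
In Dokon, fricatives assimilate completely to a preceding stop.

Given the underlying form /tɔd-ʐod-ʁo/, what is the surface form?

/ʐ/ is the segment targeted by the rule; it sits immediately after /d/, so it assimilates completely and surfaces as [d].
The same rule applies at the second boundary: /ʁ/ → [d] next to /d/.

[tɔddoddo]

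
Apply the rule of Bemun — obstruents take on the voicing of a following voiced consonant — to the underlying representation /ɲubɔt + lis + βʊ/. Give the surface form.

[ɲubɔdlizβʊ]

/t/ is a voiceless alveolar stop. The following trigger /l/ is voiced, so /t/ must become voiced as well.
A voiced alveolar stop is [d], so the surface segment is [d].
The same rule applies at the second boundary: /s/ → [z] next to /β/.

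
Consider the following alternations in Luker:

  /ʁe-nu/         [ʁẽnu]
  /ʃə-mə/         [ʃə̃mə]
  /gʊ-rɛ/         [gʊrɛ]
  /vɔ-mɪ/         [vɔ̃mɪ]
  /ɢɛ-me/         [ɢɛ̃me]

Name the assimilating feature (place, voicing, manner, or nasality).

nasality

The vowel /e/ surfaces as nasalised [ẽ] next to the following nasal /n/ — it has acquired the [+nasal] feature of its neighbour.
Likewise in the remaining data: /ə/ → [ə̃] before /m/; /ɔ/ → [ɔ̃] before /m/; /ɛ/ → [ɛ̃] before /m/ — each time a vowel is nasalised next to a following nasal.
No change occurs in [gʊrɛ] because the vowel at the boundary is adjacent to an oral consonant, not a nasal (/ʊ/ next to /r/).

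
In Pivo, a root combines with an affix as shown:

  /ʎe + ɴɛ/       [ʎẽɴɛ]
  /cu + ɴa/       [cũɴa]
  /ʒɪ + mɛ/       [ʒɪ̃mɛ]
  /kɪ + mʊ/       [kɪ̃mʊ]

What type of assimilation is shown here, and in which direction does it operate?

The vowel /e/ surfaces as nasalised [ẽ] next to the following nasal /ɴ/ — it has acquired the [+nasal] feature of its neighbour.
The other forms show the same pattern: /u/ → [ũ] before /ɴ/; /ɪ/ → [ɪ̃] before /m/ — each time a vowel is nasalised next to a following nasal.
Because the conditioning nasal is to the right of the vowel that changes, the process is regressive (anticipatory).

regressive nasality assimilation (vowel nasalisation)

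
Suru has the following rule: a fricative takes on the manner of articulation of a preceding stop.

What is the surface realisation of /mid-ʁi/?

/ʁ/ is a voiced uvular fricative. The preceding trigger /d/ is a stop, so /ʁ/ must become a stop as well.
Changing only its manner to stop gives [ɢ] — the voiced uvular stop.

[midɢi]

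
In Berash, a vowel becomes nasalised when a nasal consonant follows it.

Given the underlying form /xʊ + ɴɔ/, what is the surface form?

[xʊ̃ɴɔ]

/ʊ/ sits next to the nasal /ɴ/ and is therefore nasalised to [ʊ̃].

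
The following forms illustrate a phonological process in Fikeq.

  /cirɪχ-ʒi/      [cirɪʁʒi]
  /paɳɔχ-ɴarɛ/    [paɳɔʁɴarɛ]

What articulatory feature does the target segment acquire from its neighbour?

Comparing underlying and surface forms, /χ/ → [ʁ] is the alternation; the neighbouring /ʒ/ is constant.
/χ/ is voiceless while /ʒ/ is voiced; the output [ʁ] is voiced, matching the trigger — so the feature that spreads is voicing.
Checking the remaining alternation: /χ/ → [ʁ] before /ɴ/ (voiceless → voiced, matching voiced) — only voicing changes, and always toward the following segment.

voicing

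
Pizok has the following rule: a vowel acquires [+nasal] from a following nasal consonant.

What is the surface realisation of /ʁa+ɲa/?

/a/ sits next to the nasal /ɲ/ and is therefore nasalised to [ã].

[ʁãɲa]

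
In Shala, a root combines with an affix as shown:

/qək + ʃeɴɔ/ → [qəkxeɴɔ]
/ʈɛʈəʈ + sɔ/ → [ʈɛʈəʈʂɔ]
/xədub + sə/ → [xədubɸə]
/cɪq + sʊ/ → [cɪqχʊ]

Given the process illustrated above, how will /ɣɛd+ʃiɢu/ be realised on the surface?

[ɣɛdsiɢu]

The data show progressive place assimilation: /ʃ/ → [x] after /k/; /s/ → [ʂ] after /ʈ/; /s/ → [ɸ] after /b/; /s/ → [χ] after /q/. In each pair only place changes, matching the preceding consonant, while manner and voice stay constant.
The rule targets /ʃ/ (voiceless postalveolar fricative), which sits after the trigger /d/ (alveolar).
The voiceless alveolar fricative is [s], so /ʃ/ → [s].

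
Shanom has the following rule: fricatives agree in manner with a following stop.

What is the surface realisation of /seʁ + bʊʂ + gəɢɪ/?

[seɢbʊʈgəɢɪ]

The rule targets /ʁ/ (voiced uvular fricative), which sits before the trigger /b/ (stop).
The voiced uvular stop is [ɢ], so /ʁ/ → [ɢ].
At the second juncture, /ʂ/ likewise becomes [ʈ] adjacent to /g/.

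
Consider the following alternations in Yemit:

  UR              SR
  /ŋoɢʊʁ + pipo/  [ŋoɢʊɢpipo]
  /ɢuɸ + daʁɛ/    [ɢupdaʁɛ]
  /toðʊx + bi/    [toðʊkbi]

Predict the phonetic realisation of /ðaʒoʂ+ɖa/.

The data show regressive manner assimilation: /ʁ/ → [ɢ] before /p/; /ɸ/ → [p] before /d/; /x/ → [k] before /b/. In each pair only manner changes, matching the following consonant, while place and voice stay constant.
The rule targets /ʂ/ (voiceless retroflex fricative), which sits before the trigger /ɖ/ (stop).
The voiceless retroflex stop is [ʈ], so /ʂ/ → [ʈ].

[ðaʒoʈɖa]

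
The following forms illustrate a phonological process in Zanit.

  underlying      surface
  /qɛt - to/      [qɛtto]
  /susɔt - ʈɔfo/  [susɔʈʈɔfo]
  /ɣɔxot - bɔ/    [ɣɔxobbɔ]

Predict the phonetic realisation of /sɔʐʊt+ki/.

The data show regressive total assimilation (/t/ → [ʈ] before /ʈ/; /t/ → [b] before /b/): in every case the target segment becomes identical to its following neighbour, copying more than a single feature.
In [qɛtto] the two consonants at the boundary are already identical (/t/ + /t/), so the rule applies vacuously and nothing changes.
/t/ is the segment targeted by the rule; it sits immediately before /k/, so it assimilates completely and surfaces as [k].

[sɔʐʊkki]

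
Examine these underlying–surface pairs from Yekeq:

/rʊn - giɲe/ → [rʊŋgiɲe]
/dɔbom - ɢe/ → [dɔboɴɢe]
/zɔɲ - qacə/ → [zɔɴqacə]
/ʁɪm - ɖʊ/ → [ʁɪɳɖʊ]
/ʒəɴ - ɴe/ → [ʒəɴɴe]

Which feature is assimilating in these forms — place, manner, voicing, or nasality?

Comparing underlying and surface forms, /n/ → [ŋ] is the alternation; the neighbouring /g/ is constant.
The change alveolar → velar matches the place of the following /g/, identifying this as place assimilation.
The same holds elsewhere in the data: /m/ → [ɴ] before /ɢ/ (bilabial → uvular, matching uvular); /ɲ/ → [ɴ] before /q/ (palatal → uvular, matching uvular); /m/ → [ɳ] before /ɖ/ (bilabial → retroflex, matching retroflex) — only place changes, and always toward the following segment.
Nothing changes in [ʒəɴɴe]: there the adjacent consonants already agree in place (/ɴ/ and /ɴ/ are both uvular), so this form is consistent with the same rule.

place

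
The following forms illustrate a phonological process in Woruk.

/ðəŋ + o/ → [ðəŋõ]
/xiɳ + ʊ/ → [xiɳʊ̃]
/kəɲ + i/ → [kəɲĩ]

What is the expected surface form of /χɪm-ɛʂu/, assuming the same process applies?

[χɪmɛ̃ʂu]

The data show progressive nasality assimilation (vowel nasalisation): /o/ → [õ] after /ŋ/; /ʊ/ → [ʊ̃] after /ɳ/; /i/ → [ĩ] after /ɲ/ — a vowel is nasalised by an immediately preceding nasal consonant.
/ɛ/ sits next to the nasal /m/ and is therefore nasalised to [ɛ̃].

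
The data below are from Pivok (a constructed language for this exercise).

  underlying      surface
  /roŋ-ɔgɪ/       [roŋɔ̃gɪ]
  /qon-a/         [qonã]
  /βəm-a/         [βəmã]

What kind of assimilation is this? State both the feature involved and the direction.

The vowel /ɔ/ surfaces as nasalised [ɔ̃] next to the preceding nasal /ŋ/ — it has acquired the [+nasal] feature of its neighbour.
The other forms show the same pattern: /a/ → [ã] after /n/; /a/ → [ã] after /m/ — each time a vowel is nasalised next to a preceding nasal.
Because the conditioning nasal is to the left of the vowel that changes, the process is progressive (perseverative).

progressive nasality assimilation (vowel nasalisation)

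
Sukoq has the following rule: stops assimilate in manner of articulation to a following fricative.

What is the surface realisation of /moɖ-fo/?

[moʐfo]

/ɖ/ is a voiced retroflex stop. The following trigger /f/ is a fricative, so /ɖ/ must become a fricative as well.
A voiced retroflex fricative is [ʐ], so the surface segment is [ʐ].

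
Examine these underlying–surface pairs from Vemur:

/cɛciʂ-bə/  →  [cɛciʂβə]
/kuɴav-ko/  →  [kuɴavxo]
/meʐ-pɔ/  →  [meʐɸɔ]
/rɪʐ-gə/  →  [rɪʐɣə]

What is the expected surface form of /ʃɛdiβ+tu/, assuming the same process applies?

[ʃɛdiβsu]

The data show progressive manner assimilation: /b/ → [β] after /ʂ/; /k/ → [x] after /v/; /p/ → [ɸ] after /ʐ/; /g/ → [ɣ] after /ʐ/. In each pair only manner changes, matching the preceding consonant, while place and voice stay constant.
The rule targets /t/ (voiceless alveolar stop), which sits after the trigger /β/ (fricative).
The voiceless alveolar fricative is [s], so /t/ → [s].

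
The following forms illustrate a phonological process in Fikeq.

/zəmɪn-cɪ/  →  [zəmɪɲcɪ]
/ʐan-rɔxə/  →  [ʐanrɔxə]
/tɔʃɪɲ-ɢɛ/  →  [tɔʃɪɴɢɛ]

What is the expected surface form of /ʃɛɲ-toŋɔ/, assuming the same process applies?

The data show regressive place assimilation: /n/ → [ɲ] before /c/; /ɲ/ → [ɴ] before /ɢ/. In each pair only place changes, matching the following consonant, while manner and voice stay constant.
No alternation appears in [ʐanrɔxə]: there the adjacent consonants already agree in place (/n/ and /r/ are both alveolar), so this form is consistent with the same rule.
/ɲ/ is a voiced palatal nasal. The following trigger /t/ is alveolar, so /ɲ/ must become alveolar as well.
Changing only its place to alveolar gives [n] — the voiced alveolar nasal.

[ʃɛntoŋɔ]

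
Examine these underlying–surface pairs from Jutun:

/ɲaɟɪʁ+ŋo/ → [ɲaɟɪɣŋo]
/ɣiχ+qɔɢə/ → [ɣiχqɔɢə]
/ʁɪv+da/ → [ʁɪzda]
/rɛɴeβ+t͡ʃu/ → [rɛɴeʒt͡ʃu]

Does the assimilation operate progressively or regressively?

regressive

Comparing underlying and surface forms, /ʁ/ → [ɣ] is the alternation; the neighbouring /ŋ/ is constant.
The change uvular → velar matches the place of the following /ŋ/, identifying this as place assimilation.
The same holds elsewhere in the data: /v/ → [z] before /d/ (labiodental → alveolar, matching alveolar); /β/ → [ʒ] before /t͡ʃ/ (bilabial → postalveolar, matching postalveolar) — only place changes, and always toward the following segment.
No alternation appears in [ɣiχqɔɢə]: there the adjacent consonants already agree in place (/χ/ and /q/ are both uvular), so this form is consistent with the same rule.
The trigger is the following segment, so the direction is regressive (anticipatory).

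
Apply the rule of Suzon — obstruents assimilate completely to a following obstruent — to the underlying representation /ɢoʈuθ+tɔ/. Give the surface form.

/θ/ is the segment targeted by the rule; it sits immediately before /t/, so it assimilates completely and surfaces as [t].

[ɢoʈuttɔ]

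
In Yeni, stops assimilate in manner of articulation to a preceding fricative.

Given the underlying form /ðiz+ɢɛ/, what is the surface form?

[ðizʁɛ]

/ɢ/ is a voiced uvular stop. The preceding trigger /z/ is a fricative, so /ɢ/ must become a fricative as well.
The voiced uvular fricative is [ʁ], so /ɢ/ → [ʁ].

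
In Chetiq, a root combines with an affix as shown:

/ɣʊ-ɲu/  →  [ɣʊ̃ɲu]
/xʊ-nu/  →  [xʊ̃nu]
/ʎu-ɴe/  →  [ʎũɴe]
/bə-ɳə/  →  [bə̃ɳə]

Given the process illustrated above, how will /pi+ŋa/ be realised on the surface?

The data show regressive nasality assimilation (vowel nasalisation): /ʊ/ → [ʊ̃] before /ɲ/; /ʊ/ → [ʊ̃] before /n/; /u/ → [ũ] before /ɴ/; /ə/ → [ə̃] before /ɳ/ — a vowel is nasalised by an immediately following nasal consonant.
/i/ sits next to the nasal /ŋ/ and is therefore nasalised to [ĩ].

[pĩŋa]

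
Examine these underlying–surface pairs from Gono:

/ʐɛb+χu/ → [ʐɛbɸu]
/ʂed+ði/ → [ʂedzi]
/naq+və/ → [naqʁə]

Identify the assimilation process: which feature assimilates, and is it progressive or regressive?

progressive place assimilation

The segment that alternates is /χ/, which surfaces as [ɸ] when adjacent to /b/.
The change uvular → bilabial matches the place of the preceding /b/, identifying this as place assimilation.
Manner and voice are unchanged, so the assimilation is partial, not total.
The other alternating forms pattern the same way: /ð/ → [z] after /d/ (dental → alveolar, matching alveolar); /v/ → [ʁ] after /q/ (labiodental → uvular, matching uvular) — only place changes, and always toward the preceding segment.
Since the segment that changes follows the conditioning segment, the assimilation is progressive.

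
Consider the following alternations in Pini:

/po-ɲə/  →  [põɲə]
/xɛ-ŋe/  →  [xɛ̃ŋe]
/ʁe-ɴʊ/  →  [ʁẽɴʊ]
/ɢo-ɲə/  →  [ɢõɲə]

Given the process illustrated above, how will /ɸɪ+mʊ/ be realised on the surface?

[ɸɪ̃mʊ]

The data show regressive nasality assimilation (vowel nasalisation): /o/ → [õ] before /ɲ/; /ɛ/ → [ɛ̃] before /ŋ/; /e/ → [ẽ] before /ɴ/ — a vowel is nasalised by an immediately following nasal consonant.
The vowel /ɪ/ is adjacent to the following nasal /m/, so it acquires [+nasal] and surfaces as [ɪ̃].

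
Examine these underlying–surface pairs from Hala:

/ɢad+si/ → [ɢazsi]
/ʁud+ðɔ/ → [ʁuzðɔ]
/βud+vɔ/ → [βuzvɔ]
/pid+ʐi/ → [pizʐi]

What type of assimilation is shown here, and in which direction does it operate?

regressive manner assimilation

Underlying /d/ is realised as [z] next to /s/; /s/ itself does not change.
/d/ is a stop while /s/ is a fricative; the output [z] is a fricative, matching the trigger — so the feature that spreads is manner.
Place and voice are unchanged, so the assimilation is partial, not total.
The other alternating forms pattern the same way: /d/ → [z] before /ð/ (stop → fricative, matching a fricative); /d/ → [z] before /v/ (stop → fricative, matching a fricative); /d/ → [z] before /ʐ/ (stop → fricative, matching a fricative) — only manner changes, and always toward the following segment.
Since the segment that changes precedes the conditioning segment, the assimilation is regressive.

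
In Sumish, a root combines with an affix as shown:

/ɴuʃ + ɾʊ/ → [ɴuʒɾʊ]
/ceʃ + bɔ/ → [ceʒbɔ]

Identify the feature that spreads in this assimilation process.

voicing

The segment that alternates is /ʃ/, which surfaces as [ʒ] when adjacent to /ɾ/.
/ʃ/ is voiceless while /ɾ/ is voiced; the output [ʒ] is voiced, matching the trigger — so the feature that spreads is voicing.
The same holds elsewhere in the data: /ʃ/ → [ʒ] before /b/ (voiceless → voiced, matching voiced) — only voicing changes, and always toward the following segment.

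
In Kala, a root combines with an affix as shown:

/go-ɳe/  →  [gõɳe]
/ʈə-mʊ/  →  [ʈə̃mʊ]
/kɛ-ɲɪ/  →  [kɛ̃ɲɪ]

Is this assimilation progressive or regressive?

The vowel /o/ surfaces as nasalised [õ] next to the following nasal /ɳ/ — it has acquired the [+nasal] feature of its neighbour.
The other forms show the same pattern: /ə/ → [ə̃] before /m/; /ɛ/ → [ɛ̃] before /ɲ/ — each time a vowel is nasalised next to a following nasal.
Because the conditioning nasal is to the right of the vowel that changes, the process is regressive (anticipatory).

regressive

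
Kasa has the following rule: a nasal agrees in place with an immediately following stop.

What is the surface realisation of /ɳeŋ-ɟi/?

[ɳeɲɟi]

/ŋ/ is a voiced velar nasal. The following trigger /ɟ/ is palatal, so /ŋ/ must become palatal as well.
Changing only its place to palatal gives [ɲ] — the voiced palatal nasal.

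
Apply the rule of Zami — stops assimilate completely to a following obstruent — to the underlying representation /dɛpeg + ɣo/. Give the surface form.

/g/ is the segment targeted by the rule; it sits immediately before /ɣ/, so it assimilates completely and surfaces as [ɣ].

[dɛpeɣɣo]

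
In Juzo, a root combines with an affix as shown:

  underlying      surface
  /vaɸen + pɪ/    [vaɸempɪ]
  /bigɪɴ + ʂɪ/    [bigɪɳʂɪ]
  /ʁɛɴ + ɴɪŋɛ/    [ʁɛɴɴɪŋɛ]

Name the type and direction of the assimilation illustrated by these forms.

Comparing underlying and surface forms, /n/ → [m] is the alternation; the neighbouring /p/ is constant.
The change alveolar → bilabial matches the place of the following /p/, identifying this as place assimilation.
Manner and voice are unchanged, so the assimilation is partial, not total.
The same holds elsewhere in the data: /ɴ/ → [ɳ] before /ʂ/ (uvular → retroflex, matching retroflex) — only place changes, and always toward the following segment.
No alternation appears in [ʁɛɴɴɪŋɛ]: there the adjacent consonants already agree in place (/ɴ/ and /ɴ/ are both uvular), so this form is consistent with the same rule.
The trigger is the following segment, so the direction is regressive (anticipatory).

regressive place assimilation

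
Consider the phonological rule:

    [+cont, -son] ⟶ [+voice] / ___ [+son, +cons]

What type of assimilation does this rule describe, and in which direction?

The target ([+cont, -son], fricatives) acquires [+voice] next to a sonorant consonant ([+son, +cons]) — it takes on the voicing of its neighbour, so the feature that spreads is voicing.
The conditioning segment sits to the right of the focus bar, meaning the trigger follows the segment that changes — regressive assimilation.

regressive voicing assimilation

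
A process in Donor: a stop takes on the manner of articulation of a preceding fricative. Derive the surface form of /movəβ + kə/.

/k/ is a voiceless velar stop. The preceding trigger /β/ is a fricative, so /k/ must become a fricative as well.
The voiceless velar fricative is [x], so /k/ → [x].

[movəβxə]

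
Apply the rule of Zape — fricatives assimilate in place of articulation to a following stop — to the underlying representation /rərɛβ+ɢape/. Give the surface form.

[rərɛʁɢape]

The rule targets /β/ (voiced bilabial fricative), which sits before the trigger /ɢ/ (uvular).
Changing only its place to uvular gives [ʁ] — the voiced uvular fricative.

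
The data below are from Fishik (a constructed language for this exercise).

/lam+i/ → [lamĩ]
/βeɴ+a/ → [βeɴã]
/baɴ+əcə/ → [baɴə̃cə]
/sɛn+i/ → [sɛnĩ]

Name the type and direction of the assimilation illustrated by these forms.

progressive nasality assimilation (vowel nasalisation)

The vowel /i/ surfaces as nasalised [ĩ] next to the preceding nasal /m/ — it has acquired the [+nasal] feature of its neighbour.
The other forms show the same pattern: /a/ → [ã] after /ɴ/; /ə/ → [ə̃] after /ɴ/; /i/ → [ĩ] after /n/ — each time a vowel is nasalised next to a preceding nasal.
Because the conditioning nasal is to the left of the vowel that changes, the process is progressive (perseverative).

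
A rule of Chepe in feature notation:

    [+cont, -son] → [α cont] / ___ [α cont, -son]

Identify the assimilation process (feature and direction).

The shared variable α links the value of [cont] on the target to that of the neighbouring obstruent. [cont] distinguishes stops from fricatives — a manner-of-articulation feature — so this is manner assimilation.
Since the environment is written after the underscore, the trigger follows the target; the direction is regressive.

regressive manner assimilation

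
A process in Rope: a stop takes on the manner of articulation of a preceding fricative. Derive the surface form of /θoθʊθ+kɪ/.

[θoθʊθxɪ]

The rule targets /k/ (voiceless velar stop), which sits after the trigger /θ/ (fricative).
The voiceless velar fricative is [x], so /k/ → [x].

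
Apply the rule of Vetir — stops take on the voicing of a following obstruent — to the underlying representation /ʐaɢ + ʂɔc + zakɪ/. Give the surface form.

The rule targets /ɢ/ (voiced uvular stop), which sits before the trigger /ʂ/ (voiceless).
Changing only its voicing to voiceless gives [q] — the voiceless uvular stop.
The same rule applies at the second boundary: /c/ → [ɟ] next to /z/.

[ʐaqʂɔɟzakɪ]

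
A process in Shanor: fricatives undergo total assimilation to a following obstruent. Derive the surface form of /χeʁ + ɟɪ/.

/ʁ/ is the segment targeted by the rule; it sits immediately before /ɟ/, so it assimilates completely and surfaces as [ɟ].

[χeɟɟɪ]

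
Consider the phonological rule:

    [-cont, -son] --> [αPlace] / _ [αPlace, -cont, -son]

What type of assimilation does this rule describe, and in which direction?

regressive place assimilation

The shared variable α links the value of the place features (abbreviated [Place]) on the target to the same value on the neighbouring segment, so place is the feature that assimilates.
Since the environment is written after the underscore, the trigger follows the target; the direction is regressive.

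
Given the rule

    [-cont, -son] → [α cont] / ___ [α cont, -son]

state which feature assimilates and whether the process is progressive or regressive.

regressive manner assimilation

The rule copies [cont] (continuancy) from the environment onto the target stops; since [±cont] encodes the stop/fricative manner contrast, the assimilating dimension is manner.
Since the environment is written after the underscore, the trigger follows the target; the direction is regressive.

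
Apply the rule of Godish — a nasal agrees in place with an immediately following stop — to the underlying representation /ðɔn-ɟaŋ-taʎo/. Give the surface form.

/n/ is a voiced alveolar nasal. The following trigger /ɟ/ is palatal, so /n/ must become palatal as well.
Changing only its place to palatal gives [ɲ] — the voiced palatal nasal.
The same rule applies at the second boundary: /ŋ/ → [n] next to /t/.

[ðɔɲɟantaʎo]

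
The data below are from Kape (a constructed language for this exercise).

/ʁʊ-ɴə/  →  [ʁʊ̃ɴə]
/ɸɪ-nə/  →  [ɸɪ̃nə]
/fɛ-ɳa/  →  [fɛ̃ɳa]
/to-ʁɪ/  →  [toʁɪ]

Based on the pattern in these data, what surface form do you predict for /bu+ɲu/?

[bũɲu]

The data show regressive nasality assimilation (vowel nasalisation): /ʊ/ → [ʊ̃] before /ɴ/; /ɪ/ → [ɪ̃] before /n/; /ɛ/ → [ɛ̃] before /ɳ/ — a vowel is nasalised by an immediately following nasal consonant.
No change occurs in [toʁɪ] because the vowel at the boundary is adjacent to an oral consonant, not a nasal (/o/ next to /ʁ/).
The vowel /u/ is adjacent to the following nasal /ɲ/, so it acquires [+nasal] and surfaces as [ũ].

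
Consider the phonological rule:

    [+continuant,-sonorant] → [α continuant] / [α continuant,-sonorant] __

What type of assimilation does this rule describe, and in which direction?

The shared variable α links the value of [continuant] on the target to that of the neighbouring obstruent. [continuant] distinguishes stops from fricatives — a manner-of-articulation feature — so this is manner assimilation.
The conditioning segment sits to the left of the focus bar, meaning the trigger precedes the segment that changes — progressive assimilation.

progressive manner assimilation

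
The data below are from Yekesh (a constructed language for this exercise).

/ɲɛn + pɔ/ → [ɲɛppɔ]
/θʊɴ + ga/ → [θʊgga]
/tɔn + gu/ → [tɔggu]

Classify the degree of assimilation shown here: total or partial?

total assimilation

Comparing underlying and surface forms, /n/ → [p] is the alternation; the neighbouring /p/ is constant.
The output [p] is identical to the trigger /p/ — every feature (place, manner, voicing) has been copied — so this is total assimilation.
The other forms behave the same way: /ɴ/ → [g] before /g/; /n/ → [g] before /g/ — in each case the output is a copy of the following consonant.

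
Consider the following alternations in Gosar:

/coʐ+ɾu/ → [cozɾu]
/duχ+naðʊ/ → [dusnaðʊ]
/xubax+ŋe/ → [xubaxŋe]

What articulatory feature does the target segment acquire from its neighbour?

place

Comparing underlying and surface forms, /ʐ/ → [z] is the alternation; the neighbouring /ɾ/ is constant.
The change retroflex → alveolar matches the place of the following /ɾ/, identifying this as place assimilation.
The same holds elsewhere in the data: /χ/ → [s] before /n/ (uvular → alveolar, matching alveolar) — only place changes, and always toward the following segment.
No alternation appears in [xubaxŋe]: there the adjacent consonants already agree in place (/x/ and /ŋ/ are both velar), so this form is consistent with the same rule.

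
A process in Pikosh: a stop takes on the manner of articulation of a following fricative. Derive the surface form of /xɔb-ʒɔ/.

/b/ is a voiced bilabial stop. The following trigger /ʒ/ is a fricative, so /b/ must become a fricative as well.
Changing only its manner to fricative gives [β] — the voiced bilabial fricative.

[xɔβʒɔ]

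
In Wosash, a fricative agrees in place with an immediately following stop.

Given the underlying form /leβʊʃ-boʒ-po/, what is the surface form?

/ʃ/ is a voiceless postalveolar fricative. The following trigger /b/ is bilabial, so /ʃ/ must become bilabial as well.
A voiceless bilabial fricative is [ɸ], so the surface segment is [ɸ].
The same rule applies at the second boundary: /ʒ/ → [β] next to /p/.

[leβʊɸboβpo]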